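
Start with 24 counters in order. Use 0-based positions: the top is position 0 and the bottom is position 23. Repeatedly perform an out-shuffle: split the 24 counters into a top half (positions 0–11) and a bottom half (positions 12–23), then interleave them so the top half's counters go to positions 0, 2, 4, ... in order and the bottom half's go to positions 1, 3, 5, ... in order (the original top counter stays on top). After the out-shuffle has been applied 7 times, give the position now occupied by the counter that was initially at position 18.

4

Track the counter's position through each out-shuffle:
18 → 13 → 3 → 6 → 12 → 1 → 2 → 4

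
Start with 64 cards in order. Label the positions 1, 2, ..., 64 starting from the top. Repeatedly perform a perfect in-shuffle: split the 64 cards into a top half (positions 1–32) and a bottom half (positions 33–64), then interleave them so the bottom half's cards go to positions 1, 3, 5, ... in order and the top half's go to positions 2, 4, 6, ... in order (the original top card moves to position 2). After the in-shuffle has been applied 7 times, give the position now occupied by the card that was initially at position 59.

Track the card's position through each in-shuffle:
59 → 53 → 41 → 17 → 34 → 3 → 6 → 12

12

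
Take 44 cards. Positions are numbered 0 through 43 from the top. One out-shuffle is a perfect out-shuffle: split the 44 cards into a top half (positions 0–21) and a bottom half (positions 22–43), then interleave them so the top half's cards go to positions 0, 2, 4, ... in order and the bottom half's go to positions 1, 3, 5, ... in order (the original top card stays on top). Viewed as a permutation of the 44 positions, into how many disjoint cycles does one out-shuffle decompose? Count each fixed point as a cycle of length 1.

5

Trace each unvisited position around until it returns:
(0) (1 2 4 8 16 32 ... len 14) (3 6 12 24 5 10 ... len 14) (7 14 28 13 26 9 ... len 14) (43)
5 cycles in total.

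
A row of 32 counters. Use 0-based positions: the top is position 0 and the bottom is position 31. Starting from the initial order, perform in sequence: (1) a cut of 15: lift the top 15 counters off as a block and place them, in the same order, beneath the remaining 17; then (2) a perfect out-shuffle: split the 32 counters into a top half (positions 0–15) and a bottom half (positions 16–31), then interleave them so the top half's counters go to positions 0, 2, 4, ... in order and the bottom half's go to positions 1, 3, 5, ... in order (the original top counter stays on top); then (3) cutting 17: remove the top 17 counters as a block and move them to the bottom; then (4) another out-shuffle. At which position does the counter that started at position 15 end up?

30

Track the counter from position 15 forward through each operation:
  after op 1 (cut 15): 15 → 0
  after op 2 (out-shuffle): 0 → 0
  after op 3 (cut 17): 0 → 15
  after op 4 (out-shuffle): 15 → 30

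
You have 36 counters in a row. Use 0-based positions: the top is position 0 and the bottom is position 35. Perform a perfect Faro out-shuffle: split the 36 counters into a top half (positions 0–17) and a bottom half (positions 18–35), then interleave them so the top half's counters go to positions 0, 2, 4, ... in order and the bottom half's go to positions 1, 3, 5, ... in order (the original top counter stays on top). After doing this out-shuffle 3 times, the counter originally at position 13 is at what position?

34

Track the counter's position through each out-shuffle:
13 → 26 → 17 → 34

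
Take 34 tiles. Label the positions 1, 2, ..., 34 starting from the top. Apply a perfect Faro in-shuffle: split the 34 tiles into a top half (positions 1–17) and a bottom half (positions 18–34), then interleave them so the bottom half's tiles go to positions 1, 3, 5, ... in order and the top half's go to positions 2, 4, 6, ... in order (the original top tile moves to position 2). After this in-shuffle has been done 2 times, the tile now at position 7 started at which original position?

Work backwards from position 7, undoing one in-shuffle at a time:
7 ← 21 ← 28
So the tile now at position 7 started at position 28.

28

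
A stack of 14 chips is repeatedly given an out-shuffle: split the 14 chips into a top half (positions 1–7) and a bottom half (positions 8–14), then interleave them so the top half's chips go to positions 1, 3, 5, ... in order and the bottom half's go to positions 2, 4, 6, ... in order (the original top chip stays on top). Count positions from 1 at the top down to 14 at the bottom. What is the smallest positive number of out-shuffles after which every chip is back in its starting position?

The out-shuffle permutes the 14 positions with cycle lengths [1, 1, 12].
Every chip is home exactly when every cycle has completed a whole number of laps, i.e. after lcm(1, 12) = 12 out-shuffles.

12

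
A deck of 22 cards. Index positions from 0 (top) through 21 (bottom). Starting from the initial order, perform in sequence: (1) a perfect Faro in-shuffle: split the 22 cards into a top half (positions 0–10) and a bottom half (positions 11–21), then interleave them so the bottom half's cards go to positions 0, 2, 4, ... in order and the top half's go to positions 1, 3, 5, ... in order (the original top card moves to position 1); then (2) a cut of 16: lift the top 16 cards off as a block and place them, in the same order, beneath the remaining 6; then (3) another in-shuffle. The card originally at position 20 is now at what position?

5

Track the card from position 20 forward through each operation:
  after op 1 (in-shuffle): 20 → 18
  after op 2 (cut 16): 18 → 2
  after op 3 (in-shuffle): 2 → 5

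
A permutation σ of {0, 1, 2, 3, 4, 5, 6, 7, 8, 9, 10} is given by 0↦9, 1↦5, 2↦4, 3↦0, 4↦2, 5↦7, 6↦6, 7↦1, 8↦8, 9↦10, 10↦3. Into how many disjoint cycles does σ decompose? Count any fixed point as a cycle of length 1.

Cycle decomposition: (0 9 10 3) (1 5 7) (2 4) (6) (8).
5 cycles.

5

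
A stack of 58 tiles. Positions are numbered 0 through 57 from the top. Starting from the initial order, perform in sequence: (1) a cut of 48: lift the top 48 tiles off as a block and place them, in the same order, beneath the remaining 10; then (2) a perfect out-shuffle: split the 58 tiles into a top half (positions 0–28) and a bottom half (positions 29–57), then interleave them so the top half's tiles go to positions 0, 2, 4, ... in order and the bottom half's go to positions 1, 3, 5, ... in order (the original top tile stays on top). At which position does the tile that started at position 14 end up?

Track the tile from position 14 forward through each operation:
  after op 1 (cut 48): 14 → 24
  after op 2 (out-shuffle): 24 → 48

48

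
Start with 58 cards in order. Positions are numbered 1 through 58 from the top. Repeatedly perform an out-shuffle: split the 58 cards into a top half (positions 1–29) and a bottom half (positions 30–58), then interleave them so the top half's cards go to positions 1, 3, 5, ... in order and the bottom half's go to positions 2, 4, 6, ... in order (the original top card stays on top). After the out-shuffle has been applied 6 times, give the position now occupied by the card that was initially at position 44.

17

Track the card's position through each out-shuffle:
44 → 30 → 2 → 3 → 5 → 9 → 17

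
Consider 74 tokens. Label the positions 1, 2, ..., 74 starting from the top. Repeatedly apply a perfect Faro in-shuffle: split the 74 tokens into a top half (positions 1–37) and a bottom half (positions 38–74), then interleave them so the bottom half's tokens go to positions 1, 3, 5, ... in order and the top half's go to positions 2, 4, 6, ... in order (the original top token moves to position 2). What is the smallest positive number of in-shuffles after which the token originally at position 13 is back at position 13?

Follow position 13 under repeated in-shuffles:
13 → 26 → 52 → 29 → 58 → 41 → 7 → 14 → 28 → 56 → 37 → 74 → 73 → 71 → 67 → 59 → 43 → 11 → 22 → 44 → 13
It first returns after 20 in-shuffles.

20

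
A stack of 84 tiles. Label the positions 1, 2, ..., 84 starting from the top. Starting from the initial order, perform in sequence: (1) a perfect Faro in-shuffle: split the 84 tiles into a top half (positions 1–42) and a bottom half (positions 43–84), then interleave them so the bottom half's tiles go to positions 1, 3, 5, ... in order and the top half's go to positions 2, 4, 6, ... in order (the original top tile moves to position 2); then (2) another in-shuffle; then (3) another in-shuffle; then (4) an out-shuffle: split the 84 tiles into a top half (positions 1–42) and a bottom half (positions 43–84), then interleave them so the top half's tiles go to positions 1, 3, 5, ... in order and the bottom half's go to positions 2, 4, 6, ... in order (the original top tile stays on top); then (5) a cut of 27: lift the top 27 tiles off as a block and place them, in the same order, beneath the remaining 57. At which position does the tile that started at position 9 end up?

Track the tile from position 9 forward through each operation:
  after op 1 (in-shuffle): 9 → 18
  after op 2 (in-shuffle): 18 → 36
  after op 3 (in-shuffle): 36 → 72
  after op 4 (out-shuffle): 72 → 60
  after op 5 (cut 27): 60 → 33

33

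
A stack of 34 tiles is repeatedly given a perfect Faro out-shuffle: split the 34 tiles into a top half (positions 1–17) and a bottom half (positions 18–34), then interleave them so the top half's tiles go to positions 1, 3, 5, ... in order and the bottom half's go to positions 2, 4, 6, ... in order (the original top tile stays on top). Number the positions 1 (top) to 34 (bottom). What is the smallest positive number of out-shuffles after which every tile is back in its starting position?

10

The out-shuffle permutes the 34 positions with cycle lengths [1, 1, 2, 10, 10, 10].
Every tile is home exactly when every cycle has completed a whole number of laps, i.e. after lcm(1, 2, 10) = 10 out-shuffles.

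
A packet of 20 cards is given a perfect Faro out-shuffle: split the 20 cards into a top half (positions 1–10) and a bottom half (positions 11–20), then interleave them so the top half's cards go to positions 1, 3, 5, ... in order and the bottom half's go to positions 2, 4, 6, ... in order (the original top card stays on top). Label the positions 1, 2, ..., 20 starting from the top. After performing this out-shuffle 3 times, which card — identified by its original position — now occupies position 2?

13

Work backwards from position 2, undoing one out-shuffle at a time:
2 ← 11 ← 6 ← 13
So the card now at position 2 started at position 13.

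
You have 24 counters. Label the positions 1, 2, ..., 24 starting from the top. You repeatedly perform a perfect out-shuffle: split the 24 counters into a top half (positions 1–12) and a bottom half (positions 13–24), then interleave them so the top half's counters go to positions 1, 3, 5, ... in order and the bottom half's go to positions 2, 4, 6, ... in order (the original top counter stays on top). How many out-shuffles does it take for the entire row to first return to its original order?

The out-shuffle permutes the 24 positions with cycle lengths [1, 1, 11, 11].
Every counter is home exactly when every cycle has completed a whole number of laps, i.e. after lcm(1, 11) = 11 out-shuffles.

11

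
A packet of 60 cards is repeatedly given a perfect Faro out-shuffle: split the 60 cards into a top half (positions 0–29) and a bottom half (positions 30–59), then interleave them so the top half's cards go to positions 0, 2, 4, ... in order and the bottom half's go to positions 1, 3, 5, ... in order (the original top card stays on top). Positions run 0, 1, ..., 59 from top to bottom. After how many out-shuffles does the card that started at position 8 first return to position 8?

58

Follow position 8 under repeated out-shuffles:
8 → 16 → 32 → 5 → 10 → 20 → 40 → 21 → ... → 8 (length 58)
It first returns after 58 out-shuffles.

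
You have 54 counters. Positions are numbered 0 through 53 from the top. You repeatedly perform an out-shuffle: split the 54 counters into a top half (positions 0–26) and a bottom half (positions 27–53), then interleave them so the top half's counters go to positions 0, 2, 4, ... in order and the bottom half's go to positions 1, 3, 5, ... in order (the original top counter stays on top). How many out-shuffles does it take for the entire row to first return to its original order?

The out-shuffle permutes the 54 positions with cycle lengths [1, 1, 52].
Every counter is home exactly when every cycle has completed a whole number of laps, i.e. after lcm(1, 52) = 52 out-shuffles.

52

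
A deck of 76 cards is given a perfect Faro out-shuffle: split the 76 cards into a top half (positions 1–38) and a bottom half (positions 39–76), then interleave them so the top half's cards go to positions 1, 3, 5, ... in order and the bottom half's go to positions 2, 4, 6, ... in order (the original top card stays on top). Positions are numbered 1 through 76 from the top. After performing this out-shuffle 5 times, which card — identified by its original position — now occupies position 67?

Work backwards from position 67, undoing one out-shuffle at a time:
67 ← 34 ← 55 ← 28 ← 52 ← 64
So the card now at position 67 started at position 64.

64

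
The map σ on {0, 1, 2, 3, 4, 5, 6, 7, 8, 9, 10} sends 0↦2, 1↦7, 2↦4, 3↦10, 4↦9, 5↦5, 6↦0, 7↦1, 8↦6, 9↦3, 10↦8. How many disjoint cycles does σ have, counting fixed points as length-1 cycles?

3

Cycle decomposition: (0 2 4 9 3 10 8 6) (1 7) (5).
3 cycles.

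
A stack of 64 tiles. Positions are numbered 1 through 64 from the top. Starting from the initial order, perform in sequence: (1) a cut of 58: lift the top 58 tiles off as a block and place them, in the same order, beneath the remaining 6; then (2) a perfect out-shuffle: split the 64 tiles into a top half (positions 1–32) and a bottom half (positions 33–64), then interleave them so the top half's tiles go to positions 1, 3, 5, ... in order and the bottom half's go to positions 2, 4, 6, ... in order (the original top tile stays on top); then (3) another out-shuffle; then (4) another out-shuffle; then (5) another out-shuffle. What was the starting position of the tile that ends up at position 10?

Undo the operations in reverse order, starting from position 10:
  undo op 5 (out-shuffle, from bottom half): 10 ← 37
  undo op 4 (out-shuffle, from top half): 37 ← 19
  undo op 3 (out-shuffle, from top half): 19 ← 10
  undo op 2 (out-shuffle, from bottom half): 10 ← 37
  undo op 1 (cut 58): 37 ← 31
So the tile at position 10 came from original position 31.

31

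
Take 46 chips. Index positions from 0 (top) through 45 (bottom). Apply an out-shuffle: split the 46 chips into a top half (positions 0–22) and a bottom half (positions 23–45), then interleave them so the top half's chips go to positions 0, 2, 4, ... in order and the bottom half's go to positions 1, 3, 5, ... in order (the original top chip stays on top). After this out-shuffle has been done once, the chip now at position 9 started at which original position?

Work backwards from position 9, undoing one out-shuffle at a time:
9 ← 27
So the chip now at position 9 started at position 27.

27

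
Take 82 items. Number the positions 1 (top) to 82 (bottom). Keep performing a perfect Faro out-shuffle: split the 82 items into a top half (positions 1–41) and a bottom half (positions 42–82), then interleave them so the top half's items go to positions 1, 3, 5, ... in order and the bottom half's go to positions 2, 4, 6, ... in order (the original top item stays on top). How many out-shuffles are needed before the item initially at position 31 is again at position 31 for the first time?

18

Follow position 31 under repeated out-shuffles:
31 → 61 → 40 → 79 → 76 → 70 → 58 → 34 → 67 → 52 → 22 → 43 → 4 → 7 → 13 → 25 → 49 → 16 → 31
It first returns after 18 out-shuffles.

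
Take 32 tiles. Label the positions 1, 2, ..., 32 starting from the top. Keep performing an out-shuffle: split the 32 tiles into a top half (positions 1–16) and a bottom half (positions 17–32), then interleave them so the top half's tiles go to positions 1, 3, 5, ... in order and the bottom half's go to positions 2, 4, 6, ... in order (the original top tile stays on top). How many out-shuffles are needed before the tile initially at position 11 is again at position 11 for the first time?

5

Follow position 11 under repeated out-shuffles:
11 → 21 → 10 → 19 → 6 → 11
It first returns after 5 out-shuffles.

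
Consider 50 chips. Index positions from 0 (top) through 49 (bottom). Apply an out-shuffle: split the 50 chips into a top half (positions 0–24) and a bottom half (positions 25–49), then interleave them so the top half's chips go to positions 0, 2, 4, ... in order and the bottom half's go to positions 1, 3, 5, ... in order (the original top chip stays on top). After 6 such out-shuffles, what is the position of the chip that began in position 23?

2

Track the chip's position through each out-shuffle:
23 → 46 → 43 → 37 → 25 → 1 → 2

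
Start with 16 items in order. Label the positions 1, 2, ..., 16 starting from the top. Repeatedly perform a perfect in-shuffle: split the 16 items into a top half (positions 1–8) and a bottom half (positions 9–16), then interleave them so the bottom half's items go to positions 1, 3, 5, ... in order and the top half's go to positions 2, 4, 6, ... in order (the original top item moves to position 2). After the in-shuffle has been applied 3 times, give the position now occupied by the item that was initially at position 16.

9

Track the item's position through each in-shuffle:
16 → 15 → 13 → 9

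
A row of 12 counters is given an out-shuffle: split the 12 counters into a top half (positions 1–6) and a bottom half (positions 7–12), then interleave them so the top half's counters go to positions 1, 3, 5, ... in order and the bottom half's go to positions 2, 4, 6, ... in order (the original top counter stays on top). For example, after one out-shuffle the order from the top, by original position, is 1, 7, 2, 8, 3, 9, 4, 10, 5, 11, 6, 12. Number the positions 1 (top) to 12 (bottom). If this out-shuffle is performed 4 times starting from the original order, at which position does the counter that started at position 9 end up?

Track the counter's position through each out-shuffle:
9 → 6 → 11 → 10 → 8

8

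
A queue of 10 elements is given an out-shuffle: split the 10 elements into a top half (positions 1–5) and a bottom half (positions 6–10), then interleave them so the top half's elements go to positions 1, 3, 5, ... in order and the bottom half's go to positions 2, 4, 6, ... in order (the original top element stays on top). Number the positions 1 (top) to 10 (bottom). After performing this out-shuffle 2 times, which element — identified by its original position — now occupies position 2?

Work backwards from position 2, undoing one out-shuffle at a time:
2 ← 6 ← 8
So the element now at position 2 started at position 8.

8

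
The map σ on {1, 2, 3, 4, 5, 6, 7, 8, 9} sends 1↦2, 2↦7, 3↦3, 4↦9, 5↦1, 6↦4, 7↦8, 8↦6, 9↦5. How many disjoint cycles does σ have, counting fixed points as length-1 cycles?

Cycle decomposition: (1 2 7 8 6 4 9 5) (3).
2 cycles.

2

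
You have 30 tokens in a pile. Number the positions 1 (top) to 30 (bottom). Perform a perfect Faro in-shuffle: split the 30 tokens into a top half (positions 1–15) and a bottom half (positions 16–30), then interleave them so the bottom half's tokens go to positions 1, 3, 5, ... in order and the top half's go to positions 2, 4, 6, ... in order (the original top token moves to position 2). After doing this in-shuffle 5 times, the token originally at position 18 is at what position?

Track the token's position through each in-shuffle:
18 → 5 → 10 → 20 → 9 → 18

18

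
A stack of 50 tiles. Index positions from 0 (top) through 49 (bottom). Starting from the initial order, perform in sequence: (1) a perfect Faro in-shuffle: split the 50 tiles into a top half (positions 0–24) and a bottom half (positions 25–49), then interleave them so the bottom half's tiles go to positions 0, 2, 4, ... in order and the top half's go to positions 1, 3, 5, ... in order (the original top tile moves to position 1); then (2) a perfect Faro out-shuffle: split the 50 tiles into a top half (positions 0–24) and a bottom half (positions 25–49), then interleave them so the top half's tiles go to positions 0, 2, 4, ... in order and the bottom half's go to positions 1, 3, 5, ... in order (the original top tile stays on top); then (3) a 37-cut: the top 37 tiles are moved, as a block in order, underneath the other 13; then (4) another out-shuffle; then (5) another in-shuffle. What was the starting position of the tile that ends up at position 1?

21

Undo the operations in reverse order, starting from position 1:
  undo op 5 (in-shuffle, from top half): 1 ← 0
  undo op 4 (out-shuffle, from top half): 0 ← 0
  undo op 3 (cut 37): 0 ← 37
  undo op 2 (out-shuffle, from bottom half): 37 ← 43
  undo op 1 (in-shuffle, from top half): 43 ← 21
So the tile at position 1 came from original position 21.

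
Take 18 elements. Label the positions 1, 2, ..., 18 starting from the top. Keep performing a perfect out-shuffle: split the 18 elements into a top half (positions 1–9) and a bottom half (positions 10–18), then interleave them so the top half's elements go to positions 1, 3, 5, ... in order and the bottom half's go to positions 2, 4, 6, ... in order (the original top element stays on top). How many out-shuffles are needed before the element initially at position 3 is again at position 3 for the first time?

Follow position 3 under repeated out-shuffles:
3 → 5 → 9 → 17 → 16 → 14 → 10 → 2 → 3
It first returns after 8 out-shuffles.

8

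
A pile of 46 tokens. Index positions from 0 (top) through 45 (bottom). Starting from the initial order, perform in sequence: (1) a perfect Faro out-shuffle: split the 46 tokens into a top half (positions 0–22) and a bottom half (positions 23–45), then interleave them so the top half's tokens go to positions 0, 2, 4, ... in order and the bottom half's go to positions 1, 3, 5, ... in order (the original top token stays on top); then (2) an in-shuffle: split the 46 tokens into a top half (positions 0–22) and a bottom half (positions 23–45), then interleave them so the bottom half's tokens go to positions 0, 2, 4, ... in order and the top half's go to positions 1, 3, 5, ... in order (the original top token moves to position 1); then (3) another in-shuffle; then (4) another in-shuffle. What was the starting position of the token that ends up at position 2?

31

Undo the operations in reverse order, starting from position 2:
  undo op 4 (in-shuffle, from bottom half): 2 ← 24
  undo op 3 (in-shuffle, from bottom half): 24 ← 35
  undo op 2 (in-shuffle, from top half): 35 ← 17
  undo op 1 (out-shuffle, from bottom half): 17 ← 31
So the token at position 2 came from original position 31.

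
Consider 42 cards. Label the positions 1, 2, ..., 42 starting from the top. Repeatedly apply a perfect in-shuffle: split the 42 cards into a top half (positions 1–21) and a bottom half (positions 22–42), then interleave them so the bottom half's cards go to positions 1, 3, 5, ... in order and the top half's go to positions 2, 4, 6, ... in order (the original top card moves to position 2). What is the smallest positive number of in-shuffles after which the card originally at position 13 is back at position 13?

14

Follow position 13 under repeated in-shuffles:
13 → 26 → 9 → 18 → 36 → 29 → 15 → 30 → 17 → 34 → 25 → 7 → 14 → 28 → 13
It first returns after 14 in-shuffles.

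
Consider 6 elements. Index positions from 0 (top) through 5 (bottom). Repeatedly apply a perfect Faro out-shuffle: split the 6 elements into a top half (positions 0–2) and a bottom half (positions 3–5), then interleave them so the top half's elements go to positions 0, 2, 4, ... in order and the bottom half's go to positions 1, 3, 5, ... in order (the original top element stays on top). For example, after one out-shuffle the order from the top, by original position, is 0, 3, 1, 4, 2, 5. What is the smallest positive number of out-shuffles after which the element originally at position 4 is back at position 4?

4

Follow position 4 under repeated out-shuffles:
4 → 3 → 1 → 2 → 4
It first returns after 4 out-shuffles.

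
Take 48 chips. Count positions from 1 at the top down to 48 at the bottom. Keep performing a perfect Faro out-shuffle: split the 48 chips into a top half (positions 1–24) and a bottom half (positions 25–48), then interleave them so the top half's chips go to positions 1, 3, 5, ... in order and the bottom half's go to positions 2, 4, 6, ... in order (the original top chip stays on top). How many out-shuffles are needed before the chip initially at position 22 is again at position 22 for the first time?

23

Follow position 22 under repeated out-shuffles:
22 → 43 → 38 → 28 → 8 → 15 → 29 → 10 → ... → 22 (length 23)
It first returns after 23 out-shuffles.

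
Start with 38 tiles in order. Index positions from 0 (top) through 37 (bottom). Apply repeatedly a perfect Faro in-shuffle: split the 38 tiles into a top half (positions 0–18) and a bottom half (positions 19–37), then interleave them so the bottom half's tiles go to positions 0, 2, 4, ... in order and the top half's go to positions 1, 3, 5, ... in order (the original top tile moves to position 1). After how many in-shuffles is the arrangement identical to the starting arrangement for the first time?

The in-shuffle permutes the 38 positions with cycle lengths [2, 12, 12, 12].
Every tile is home exactly when every cycle has completed a whole number of laps, i.e. after lcm(2, 12) = 12 in-shuffles.

12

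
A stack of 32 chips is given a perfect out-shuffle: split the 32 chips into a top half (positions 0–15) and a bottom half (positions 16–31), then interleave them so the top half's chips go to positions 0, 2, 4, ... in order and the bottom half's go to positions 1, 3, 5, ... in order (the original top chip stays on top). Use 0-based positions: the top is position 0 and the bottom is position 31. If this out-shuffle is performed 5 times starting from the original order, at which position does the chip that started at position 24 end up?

Track the chip's position through each out-shuffle:
24 → 17 → 3 → 6 → 12 → 24

24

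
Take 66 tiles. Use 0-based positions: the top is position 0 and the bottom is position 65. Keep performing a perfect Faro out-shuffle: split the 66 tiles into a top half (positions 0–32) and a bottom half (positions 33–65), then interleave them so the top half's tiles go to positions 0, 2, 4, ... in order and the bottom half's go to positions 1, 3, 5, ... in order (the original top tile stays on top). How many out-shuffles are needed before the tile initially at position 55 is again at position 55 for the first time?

12

Follow position 55 under repeated out-shuffles:
55 → 45 → 25 → 50 → 35 → 5 → 10 → 20 → 40 → 15 → 30 → 60 → 55
It first returns after 12 out-shuffles.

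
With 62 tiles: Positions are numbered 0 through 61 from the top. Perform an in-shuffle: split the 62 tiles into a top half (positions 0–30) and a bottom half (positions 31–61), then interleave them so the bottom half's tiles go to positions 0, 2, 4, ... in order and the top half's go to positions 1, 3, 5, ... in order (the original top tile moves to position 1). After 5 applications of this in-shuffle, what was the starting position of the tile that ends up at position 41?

Work backwards from position 41, undoing one in-shuffle at a time:
41 ← 20 ← 41 ← 20 ← 41 ← 20
So the tile now at position 41 started at position 20.

20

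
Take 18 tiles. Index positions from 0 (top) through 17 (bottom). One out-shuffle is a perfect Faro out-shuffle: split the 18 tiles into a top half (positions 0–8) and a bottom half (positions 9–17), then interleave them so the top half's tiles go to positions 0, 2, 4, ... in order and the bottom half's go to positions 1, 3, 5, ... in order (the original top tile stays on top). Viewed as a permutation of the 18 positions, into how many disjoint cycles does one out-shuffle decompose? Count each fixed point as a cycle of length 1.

4

Trace each unvisited position around until it returns:
(0) (1 2 4 8 16 15 13 9) (3 6 12 7 14 11 5 10) (17)
4 cycles in total.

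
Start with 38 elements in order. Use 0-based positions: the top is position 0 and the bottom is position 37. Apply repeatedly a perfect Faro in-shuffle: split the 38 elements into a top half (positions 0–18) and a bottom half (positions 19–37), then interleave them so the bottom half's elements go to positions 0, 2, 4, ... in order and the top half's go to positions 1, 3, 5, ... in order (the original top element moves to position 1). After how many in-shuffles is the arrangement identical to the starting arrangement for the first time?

12

The in-shuffle permutes the 38 positions with cycle lengths [2, 12, 12, 12].
Every element is home exactly when every cycle has completed a whole number of laps, i.e. after lcm(2, 12) = 12 in-shuffles.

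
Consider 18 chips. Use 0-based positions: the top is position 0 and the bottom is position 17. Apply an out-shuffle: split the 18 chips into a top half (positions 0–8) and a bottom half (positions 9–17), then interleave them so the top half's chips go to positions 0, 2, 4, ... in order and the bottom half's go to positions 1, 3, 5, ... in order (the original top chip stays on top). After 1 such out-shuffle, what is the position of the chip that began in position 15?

13

Track the chip's position through each out-shuffle:
15 → 13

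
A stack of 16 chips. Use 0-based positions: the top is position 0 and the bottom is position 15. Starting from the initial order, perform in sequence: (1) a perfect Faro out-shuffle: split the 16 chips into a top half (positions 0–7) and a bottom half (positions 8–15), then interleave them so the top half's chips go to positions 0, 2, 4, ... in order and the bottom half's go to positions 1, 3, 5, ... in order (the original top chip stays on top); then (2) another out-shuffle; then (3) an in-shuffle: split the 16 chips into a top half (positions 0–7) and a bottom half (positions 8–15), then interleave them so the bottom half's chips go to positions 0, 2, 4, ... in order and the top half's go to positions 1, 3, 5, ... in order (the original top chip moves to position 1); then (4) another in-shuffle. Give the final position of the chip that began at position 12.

Track the chip from position 12 forward through each operation:
  after op 1 (out-shuffle): 12 → 9
  after op 2 (out-shuffle): 9 → 3
  after op 3 (in-shuffle): 3 → 7
  after op 4 (in-shuffle): 7 → 15

15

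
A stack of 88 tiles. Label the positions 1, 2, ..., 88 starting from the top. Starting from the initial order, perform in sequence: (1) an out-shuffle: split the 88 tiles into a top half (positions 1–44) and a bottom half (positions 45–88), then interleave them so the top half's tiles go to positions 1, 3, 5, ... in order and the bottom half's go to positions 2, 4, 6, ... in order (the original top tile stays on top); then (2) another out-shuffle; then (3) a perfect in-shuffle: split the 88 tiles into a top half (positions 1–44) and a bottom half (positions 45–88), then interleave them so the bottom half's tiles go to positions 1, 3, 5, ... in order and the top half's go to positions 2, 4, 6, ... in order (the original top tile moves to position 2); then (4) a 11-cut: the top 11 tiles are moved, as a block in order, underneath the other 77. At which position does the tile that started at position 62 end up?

Track the tile from position 62 forward through each operation:
  after op 1 (out-shuffle): 62 → 36
  after op 2 (out-shuffle): 36 → 71
  after op 3 (in-shuffle): 71 → 53
  after op 4 (cut 11): 53 → 42

42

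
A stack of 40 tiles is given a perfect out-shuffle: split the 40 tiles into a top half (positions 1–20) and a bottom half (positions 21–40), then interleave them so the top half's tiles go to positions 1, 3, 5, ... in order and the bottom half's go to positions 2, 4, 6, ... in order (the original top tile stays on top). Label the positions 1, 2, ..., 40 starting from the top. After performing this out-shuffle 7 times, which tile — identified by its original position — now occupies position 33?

Work backwards from position 33, undoing one out-shuffle at a time:
33 ← 17 ← 9 ← 5 ← 3 ← 2 ← 21 ← 11
So the tile now at position 33 started at position 11.

11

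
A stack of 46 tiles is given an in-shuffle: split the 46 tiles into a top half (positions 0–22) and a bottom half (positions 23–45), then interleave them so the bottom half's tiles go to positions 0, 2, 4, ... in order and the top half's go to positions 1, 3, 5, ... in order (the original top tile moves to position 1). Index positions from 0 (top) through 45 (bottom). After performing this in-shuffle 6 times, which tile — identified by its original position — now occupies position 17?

36

Work backwards from position 17, undoing one in-shuffle at a time:
17 ← 8 ← 27 ← 13 ← 6 ← 26 ← 36
So the tile now at position 17 started at position 36.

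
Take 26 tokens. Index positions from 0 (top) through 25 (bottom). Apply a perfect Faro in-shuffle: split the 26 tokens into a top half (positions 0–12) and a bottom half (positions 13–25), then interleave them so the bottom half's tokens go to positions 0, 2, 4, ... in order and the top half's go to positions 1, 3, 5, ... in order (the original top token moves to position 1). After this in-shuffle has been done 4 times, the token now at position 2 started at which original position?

Work backwards from position 2, undoing one in-shuffle at a time:
2 ← 14 ← 20 ← 23 ← 11
So the token now at position 2 started at position 11.

11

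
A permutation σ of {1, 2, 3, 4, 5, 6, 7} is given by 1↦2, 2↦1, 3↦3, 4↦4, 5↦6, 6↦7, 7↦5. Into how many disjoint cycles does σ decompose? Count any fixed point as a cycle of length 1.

4

Cycle decomposition: (1 2) (3) (4) (5 6 7).
4 cycles.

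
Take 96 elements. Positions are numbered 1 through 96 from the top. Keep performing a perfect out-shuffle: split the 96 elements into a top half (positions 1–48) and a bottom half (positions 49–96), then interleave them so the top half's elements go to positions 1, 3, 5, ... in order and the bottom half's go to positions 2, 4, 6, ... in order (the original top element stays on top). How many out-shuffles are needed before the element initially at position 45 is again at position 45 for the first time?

36

Follow position 45 under repeated out-shuffles:
45 → 89 → 82 → 68 → 40 → 79 → 62 → 28 → ... → 45 (length 36)
It first returns after 36 out-shuffles.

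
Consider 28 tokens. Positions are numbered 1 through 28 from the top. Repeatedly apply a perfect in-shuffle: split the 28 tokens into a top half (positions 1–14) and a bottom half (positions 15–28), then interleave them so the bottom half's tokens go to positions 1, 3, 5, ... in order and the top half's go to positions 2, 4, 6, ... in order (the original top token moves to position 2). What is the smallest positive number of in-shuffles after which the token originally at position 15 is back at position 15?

Follow position 15 under repeated in-shuffles:
15 → 1 → 2 → 4 → 8 → 16 → 3 → 6 → ... → 15 (length 28)
It first returns after 28 in-shuffles.

28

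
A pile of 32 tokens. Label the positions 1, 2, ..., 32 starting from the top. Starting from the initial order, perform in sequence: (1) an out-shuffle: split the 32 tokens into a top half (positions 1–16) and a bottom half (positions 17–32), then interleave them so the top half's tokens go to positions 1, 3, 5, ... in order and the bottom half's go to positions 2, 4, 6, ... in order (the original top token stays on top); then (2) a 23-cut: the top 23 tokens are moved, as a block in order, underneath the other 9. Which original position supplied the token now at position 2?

Undo the operations in reverse order, starting from position 2:
  undo op 2 (cut 23): 2 ← 25
  undo op 1 (out-shuffle, from top half): 25 ← 13
So the token at position 2 came from original position 13.

13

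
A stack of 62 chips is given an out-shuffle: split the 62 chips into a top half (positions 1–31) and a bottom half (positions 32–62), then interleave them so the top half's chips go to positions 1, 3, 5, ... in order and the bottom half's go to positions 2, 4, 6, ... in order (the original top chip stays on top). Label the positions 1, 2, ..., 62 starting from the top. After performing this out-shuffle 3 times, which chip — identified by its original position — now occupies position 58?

Work backwards from position 58, undoing one out-shuffle at a time:
58 ← 60 ← 61 ← 31
So the chip now at position 58 started at position 31.

31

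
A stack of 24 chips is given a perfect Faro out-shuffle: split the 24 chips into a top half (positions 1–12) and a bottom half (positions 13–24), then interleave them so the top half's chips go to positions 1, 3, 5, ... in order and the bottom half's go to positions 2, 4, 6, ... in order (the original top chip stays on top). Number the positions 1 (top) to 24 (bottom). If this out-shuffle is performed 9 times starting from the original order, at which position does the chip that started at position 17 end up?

5

Track the chip's position through each out-shuffle:
17 → 10 → 19 → 14 → 4 → 7 → 13 → 2 → 3 → 5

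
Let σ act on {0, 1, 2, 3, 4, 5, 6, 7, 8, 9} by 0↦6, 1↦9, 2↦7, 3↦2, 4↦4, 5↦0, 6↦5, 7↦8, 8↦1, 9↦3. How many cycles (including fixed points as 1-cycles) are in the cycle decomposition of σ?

3

Cycle decomposition: (0 6 5) (1 9 3 2 7 8) (4).
3 cycles.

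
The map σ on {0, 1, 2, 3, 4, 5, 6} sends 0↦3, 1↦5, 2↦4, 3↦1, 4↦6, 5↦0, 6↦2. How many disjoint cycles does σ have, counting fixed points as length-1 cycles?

2

Cycle decomposition: (0 3 1 5) (2 4 6).
2 cycles.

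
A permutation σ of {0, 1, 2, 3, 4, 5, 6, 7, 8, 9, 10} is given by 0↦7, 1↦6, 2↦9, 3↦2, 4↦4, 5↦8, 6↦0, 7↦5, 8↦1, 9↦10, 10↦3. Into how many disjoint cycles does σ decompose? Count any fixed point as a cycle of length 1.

Cycle decomposition: (0 7 5 8 1 6) (2 9 10 3) (4).
3 cycles.

3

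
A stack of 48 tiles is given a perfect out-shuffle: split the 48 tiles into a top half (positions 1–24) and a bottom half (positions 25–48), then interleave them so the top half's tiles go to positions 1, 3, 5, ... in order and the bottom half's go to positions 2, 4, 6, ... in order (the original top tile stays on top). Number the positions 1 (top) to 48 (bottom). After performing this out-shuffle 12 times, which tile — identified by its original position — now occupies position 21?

Work backwards from position 21, undoing one out-shuffle at a time:
21 ← 11 ← 6 ← 27 ← 14 ← 31 ← 16 ← 32 ← 40 ← 44 ← 46 ← 47 ← 24
So the tile now at position 21 started at position 24.

24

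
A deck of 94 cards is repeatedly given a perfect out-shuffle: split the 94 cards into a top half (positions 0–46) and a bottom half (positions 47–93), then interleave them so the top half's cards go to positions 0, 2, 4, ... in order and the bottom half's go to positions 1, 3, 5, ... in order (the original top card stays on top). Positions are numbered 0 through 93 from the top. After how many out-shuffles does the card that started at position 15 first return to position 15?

Follow position 15 under repeated out-shuffles:
15 → 30 → 60 → 27 → 54 → 15
It first returns after 5 out-shuffles.

5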